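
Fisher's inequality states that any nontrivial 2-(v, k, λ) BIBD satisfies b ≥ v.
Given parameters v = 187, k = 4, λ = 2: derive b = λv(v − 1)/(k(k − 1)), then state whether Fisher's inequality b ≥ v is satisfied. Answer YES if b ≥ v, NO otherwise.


b = λv(v − 1)/(k(k − 1)) = 2·187·186/(4·3) = 69564/12 = 5797.
Compare with v = 187: b ≥ v, so Fisher's inequality holds.

YES


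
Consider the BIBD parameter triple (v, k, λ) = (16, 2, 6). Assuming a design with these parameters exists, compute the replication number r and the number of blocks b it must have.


Any 2-(v, k, λ) BIBD satisfies two necessary conditions:
  (i)  Each point sits in r blocks, and counting incidences through any fixed point gives r(k − 1) = λ(v − 1), so r = λ(v − 1)/(k − 1).
  (ii) Total incidences bk = vr, so b = vr/k.
Step 1: r = λ(v − 1)/(k − 1) = 6·(16 − 1)/(2 − 1) = 6·15/1 = 90/1 = 90.
Step 2: b = vr/k = 16·90/2 = 1440/2 = 720.
Check integrality: r = 90 ∈ Z ✓, b = 720 ∈ Z ✓.
(These identities are necessary conditions: they determine r and b for any design with these parameters, but do not by themselves prove that one exists.)

r = 90, b = 720.


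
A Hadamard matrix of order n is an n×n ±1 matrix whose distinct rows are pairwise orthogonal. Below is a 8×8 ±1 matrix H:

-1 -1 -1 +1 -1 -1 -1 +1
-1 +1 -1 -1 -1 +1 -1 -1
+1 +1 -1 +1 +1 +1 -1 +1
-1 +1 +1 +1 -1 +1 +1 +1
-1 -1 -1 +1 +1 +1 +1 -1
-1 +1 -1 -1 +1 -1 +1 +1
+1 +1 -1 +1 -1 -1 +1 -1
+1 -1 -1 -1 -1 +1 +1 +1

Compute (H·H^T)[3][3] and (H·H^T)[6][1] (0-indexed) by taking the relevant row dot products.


Row 1 of H: [-1, 1, -1, -1, -1, 1, -1, -1].
Row 3 of H: [-1, 1, 1, 1, -1, 1, 1, 1].
Row 6 of H: [1, 1, -1, 1, -1, -1, 1, -1].
(H·H^T)[3][3] = Σ_j H[3][j]·H[3][j] = (-1)² + (1)² + (1)² + (1)² + (-1)² + (1)² + (1)² + (1)² = 1 + 1 + 1 + 1 + 1 + 1 + 1 + 1 = 8.
(H·H^T)[6][1] = Σ_j H[6][j]·H[1][j] = (1)·(-1) + (1)·(1) + (-1)·(-1) + (1)·(-1) + (-1)·(-1) + (-1)·(1) + (1)·(-1) + (-1)·(-1) = -1 + 1 + 1 + -1 + 1 + -1 + -1 + 1 = 0.
So rows 6 and 1 are orthogonal; the diagonal entry equals n = 8.

(3,3) entry = 8; (6,1) entry = 0.


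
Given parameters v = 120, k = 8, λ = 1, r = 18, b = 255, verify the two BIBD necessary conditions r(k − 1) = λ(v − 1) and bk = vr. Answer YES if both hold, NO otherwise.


Condition (i): r(k − 1) = 18·7 = 126; λ(v − 1) = 1·119 = 119. Match? NO.
Condition (ii): bk = 255·8 = 2040; vr = 120·18 = 2160. Match? NO.
Both conditions hold? NO.

NO


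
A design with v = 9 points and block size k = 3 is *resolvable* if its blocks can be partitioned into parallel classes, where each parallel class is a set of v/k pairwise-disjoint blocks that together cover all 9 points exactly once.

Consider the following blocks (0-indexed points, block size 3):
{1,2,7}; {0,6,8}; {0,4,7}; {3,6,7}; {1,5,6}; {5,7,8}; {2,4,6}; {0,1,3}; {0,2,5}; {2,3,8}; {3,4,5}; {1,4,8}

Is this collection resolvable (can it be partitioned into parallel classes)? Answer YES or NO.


v = 9, block size k = 3, number of blocks = 12.
For resolvability, blocks must partition into parallel classes of size v/k = 3.
Total blocks must therefore be a multiple of 3: 12 = 3·4 + 0 ⇒ divisible ✓.
Greedy packing gives 4 candidate class(es). Each should be a full parallel class (size 3, covers all 9 points).
  Class 1 (3 blocks): {1,2,7}; {0,6,8}; {3,4,5}. Points covered: [0, 1, 2, 3, 4, 5, 6, 7, 8].
  Class 2 (3 blocks): {0,4,7}; {1,5,6}; {2,3,8}. Points covered: [0, 1, 2, 3, 4, 5, 6, 7, 8].
  Class 3 (3 blocks): {3,6,7}; {0,2,5}; {1,4,8}. Points covered: [0, 1, 2, 3, 4, 5, 6, 7, 8].
  Class 4 (3 blocks): {5,7,8}; {2,4,6}; {0,1,3}. Points covered: [0, 1, 2, 3, 4, 5, 6, 7, 8].
All classes full (size 3)? YES. All classes cover every point? YES.
Resolvable? YES.

YES


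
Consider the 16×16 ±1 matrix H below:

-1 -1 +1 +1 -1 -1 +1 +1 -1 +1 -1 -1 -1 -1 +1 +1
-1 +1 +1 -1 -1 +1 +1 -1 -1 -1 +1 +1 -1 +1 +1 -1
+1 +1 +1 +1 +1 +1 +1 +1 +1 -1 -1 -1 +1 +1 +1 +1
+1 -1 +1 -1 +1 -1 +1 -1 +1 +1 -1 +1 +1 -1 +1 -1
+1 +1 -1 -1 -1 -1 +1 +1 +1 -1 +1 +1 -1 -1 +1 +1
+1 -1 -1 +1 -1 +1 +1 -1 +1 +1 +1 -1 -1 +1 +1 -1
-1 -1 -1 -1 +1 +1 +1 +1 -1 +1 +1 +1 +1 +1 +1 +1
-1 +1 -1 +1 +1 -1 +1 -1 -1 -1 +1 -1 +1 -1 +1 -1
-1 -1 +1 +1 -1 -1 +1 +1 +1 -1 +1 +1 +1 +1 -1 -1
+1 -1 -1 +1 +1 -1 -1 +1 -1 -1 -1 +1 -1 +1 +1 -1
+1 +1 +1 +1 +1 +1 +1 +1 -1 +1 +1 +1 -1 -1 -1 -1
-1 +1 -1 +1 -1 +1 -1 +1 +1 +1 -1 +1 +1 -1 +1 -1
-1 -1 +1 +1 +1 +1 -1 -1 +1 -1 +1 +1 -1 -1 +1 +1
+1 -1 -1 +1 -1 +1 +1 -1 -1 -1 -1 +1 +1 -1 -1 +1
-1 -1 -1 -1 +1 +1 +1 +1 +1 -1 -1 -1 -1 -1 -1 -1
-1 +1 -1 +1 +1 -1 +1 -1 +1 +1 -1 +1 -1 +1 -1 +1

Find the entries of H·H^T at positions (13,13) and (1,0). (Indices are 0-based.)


Row 0 of H: [-1, -1, 1, 1, -1, -1, 1, 1, -1, 1, -1, -1, -1, -1, 1, 1].
Row 1 of H: [-1, 1, 1, -1, -1, 1, 1, -1, -1, -1, 1, 1, -1, 1, 1, -1].
Row 13 of H: [1, -1, -1, 1, -1, 1, 1, -1, -1, -1, -1, 1, 1, -1, -1, 1].
(H·H^T)[13][13] = Σ_j H[13][j]·H[13][j] = (1)² + (-1)² + (-1)² + (1)² + (-1)² + (1)² + (1)² + (-1)² + (-1)² + (-1)² + (-1)² + (1)² + (1)² + (-1)² + (-1)² + (1)² = 1 + 1 + 1 + 1 + 1 + 1 + 1 + 1 + 1 + 1 + 1 + 1 + 1 + 1 + 1 + 1 = 16.
(H·H^T)[1][0] = Σ_j H[1][j]·H[0][j] = (-1)·(-1) + (1)·(-1) + (1)·(1) + (-1)·(1) + (-1)·(-1) + (1)·(-1) + (1)·(1) + (-1)·(1) + (-1)·(-1) + (-1)·(1) + (1)·(-1) + (1)·(-1) + (-1)·(-1) + (1)·(-1) + (1)·(1) + (-1)·(1) = 1 + -1 + 1 + -1 + 1 + -1 + 1 + -1 + 1 + -1 + -1 + -1 + 1 + -1 + 1 + -1 = -2.
Rows 1 and 0 are not orthogonal (dot product = -2 ≠ 0), so H is not a Hadamard matrix.

(13,13) entry = 16; (1,0) entry = -2.


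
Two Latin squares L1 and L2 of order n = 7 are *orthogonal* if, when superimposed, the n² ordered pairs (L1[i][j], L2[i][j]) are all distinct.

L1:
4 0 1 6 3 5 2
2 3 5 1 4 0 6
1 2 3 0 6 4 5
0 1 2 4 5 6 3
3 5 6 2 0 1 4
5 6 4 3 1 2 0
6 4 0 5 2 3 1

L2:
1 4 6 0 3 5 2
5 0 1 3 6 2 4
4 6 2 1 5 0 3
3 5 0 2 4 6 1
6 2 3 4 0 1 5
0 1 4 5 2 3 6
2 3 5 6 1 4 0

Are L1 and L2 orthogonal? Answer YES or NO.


Form the n² = 49 superimposed pairs (L1[i][j], L2[i][j]), row by row (rows and columns indexed from 0):
row 0: (4,1) (0,4) (1,6) (6,0) (3,3) (5,5) (2,2)
row 1: (2,5) (3,0) (5,1) (1,3) (4,6) (0,2) (6,4)
row 2: (1,4) (2,6) (3,2) (0,1) (6,5) (4,0) (5,3)
row 3: (0,3) (1,5) (2,0) (4,2) (5,4) (6,6) (3,1)
row 4: (3,6) (5,2) (6,3) (2,4) (0,0) (1,1) (4,5)
row 5: (5,0) (6,1) (4,4) (3,5) (1,2) (2,3) (0,6)
row 6: (6,2) (4,3) (0,5) (5,6) (2,1) (3,4) (1,0)
Orthogonality requires all 49 pairs distinct.
Check by first coordinate: for each symbol s of L1, list the L2 entries in the n cells where L1 = s; they must all differ.
  L1 = 0: L2 entries (in reading order) 4, 2, 1, 3, 0, 6, 5 — all 7 distinct ✓
  L1 = 1: L2 entries (in reading order) 6, 3, 4, 5, 1, 2, 0 — all 7 distinct ✓
  L1 = 2: L2 entries (in reading order) 2, 5, 6, 0, 4, 3, 1 — all 7 distinct ✓
  L1 = 3: L2 entries (in reading order) 3, 0, 2, 1, 6, 5, 4 — all 7 distinct ✓
  L1 = 4: L2 entries (in reading order) 1, 6, 0, 2, 5, 4, 3 — all 7 distinct ✓
  L1 = 5: L2 entries (in reading order) 5, 1, 3, 4, 2, 0, 6 — all 7 distinct ✓
  L1 = 6: L2 entries (in reading order) 0, 4, 5, 6, 3, 1, 2 — all 7 distinct ✓
Every symbol of L1 meets every symbol of L2 exactly once, so all 49 pairs are distinct (49 of 49).
Conclusion: YES.

YES


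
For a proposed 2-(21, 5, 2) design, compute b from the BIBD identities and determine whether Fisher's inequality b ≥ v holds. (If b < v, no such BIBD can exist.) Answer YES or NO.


r = λ(v − 1)/(k − 1) = 2·20/4 = 10.
b = vr/k = 21·10/5 = 42.
Fisher's inequality: b ≥ v ⇔ 42 ≥ 21? YES.

YES


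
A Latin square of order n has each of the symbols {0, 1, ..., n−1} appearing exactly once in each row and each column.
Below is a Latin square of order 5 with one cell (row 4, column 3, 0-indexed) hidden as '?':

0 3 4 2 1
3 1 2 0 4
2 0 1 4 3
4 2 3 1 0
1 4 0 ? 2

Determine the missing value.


Row 4 contains symbols [0, 1, 2, 4] — missing [3].
Column 3 contains symbols [0, 1, 2, 4] — missing [3].
The missing symbol must appear in both missing sets; intersection = [3].
Therefore the hidden value is 3.

Missing value = 3.


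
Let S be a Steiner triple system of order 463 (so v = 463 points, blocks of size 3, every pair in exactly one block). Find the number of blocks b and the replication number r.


An STS(v) is a 2-(v, 3, 1) BIBD: block size k = 3, λ = 1.
Replication: r(k − 1) = λ(v − 1) ⇒ r·2 = 463 − 1 = 462 ⇒ r = 231.
Block count: b = v(v − 1)/6 = 463·462/6 = 213906/6 = 35651.

r = 231, b = 35651.


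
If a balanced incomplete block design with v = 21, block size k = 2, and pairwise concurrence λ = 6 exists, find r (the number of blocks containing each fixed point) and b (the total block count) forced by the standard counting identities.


Any 2-(v, k, λ) BIBD satisfies two necessary conditions:
  (i)  Each point sits in r blocks, and counting incidences through any fixed point gives r(k − 1) = λ(v − 1), so r = λ(v − 1)/(k − 1).
  (ii) Total incidences bk = vr, so b = vr/k.
Step 1: r = λ(v − 1)/(k − 1) = 6·(21 − 1)/(2 − 1) = 6·20/1 = 120/1 = 120.
Step 2: b = vr/k = 21·120/2 = 2520/2 = 1260.
Check integrality: r = 120 ∈ Z ✓, b = 1260 ∈ Z ✓.
(These identities are necessary conditions: they determine r and b for any design with these parameters, but do not by themselves prove that one exists.)

r = 120, b = 1260.


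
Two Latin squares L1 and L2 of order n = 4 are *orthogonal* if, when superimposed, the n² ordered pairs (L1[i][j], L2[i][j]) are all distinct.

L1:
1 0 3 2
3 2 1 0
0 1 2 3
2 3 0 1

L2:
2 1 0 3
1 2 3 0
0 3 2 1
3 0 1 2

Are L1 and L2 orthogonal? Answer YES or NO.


Form the n² = 16 superimposed pairs (L1[i][j], L2[i][j]), row by row (rows and columns indexed from 0):
row 0: (1,2) (0,1) (3,0) (2,3)
row 1: (3,1) (2,2) (1,3) (0,0)
row 2: (0,0) (1,3) (2,2) (3,1)
row 3: (2,3) (3,0) (0,1) (1,2)
Orthogonality requires all 16 pairs distinct.
But the pair (0,0) repeats: cell (1,3) has L1 = 0, L2 = 0, and cell (2,0) has L1 = 0, L2 = 0.
A repeated pair means some other pair never occurs (only 8 distinct pairs out of 16), so the squares are not orthogonal.
Conclusion: NO.

NO


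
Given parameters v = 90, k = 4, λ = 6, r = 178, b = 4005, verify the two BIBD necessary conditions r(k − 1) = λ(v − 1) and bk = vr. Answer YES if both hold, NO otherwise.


Condition (i): r(k − 1) = 178·3 = 534; λ(v − 1) = 6·89 = 534. Match? YES.
Condition (ii): bk = 4005·4 = 16020; vr = 90·178 = 16020. Match? YES.
Both conditions hold? YES.

YES


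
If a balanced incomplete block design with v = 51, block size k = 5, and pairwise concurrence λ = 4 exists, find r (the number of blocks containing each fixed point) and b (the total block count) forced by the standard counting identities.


Any 2-(v, k, λ) BIBD satisfies two necessary conditions:
  (i)  Each point sits in r blocks, and counting incidences through any fixed point gives r(k − 1) = λ(v − 1), so r = λ(v − 1)/(k − 1).
  (ii) Total incidences bk = vr, so b = vr/k.
Step 1: r = λ(v − 1)/(k − 1) = 4·(51 − 1)/(5 − 1) = 4·50/4 = 200/4 = 50.
Step 2: b = vr/k = 51·50/5 = 2550/5 = 510.
Check integrality: r = 50 ∈ Z ✓, b = 510 ∈ Z ✓.
(These identities are necessary conditions: they determine r and b for any design with these parameters, but do not by themselves prove that one exists.)

r = 50, b = 510.


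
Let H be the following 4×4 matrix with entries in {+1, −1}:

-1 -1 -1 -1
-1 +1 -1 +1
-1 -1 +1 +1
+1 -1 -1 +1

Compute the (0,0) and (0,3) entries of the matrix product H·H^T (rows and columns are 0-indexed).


Row 0 of H: [-1, -1, -1, -1].
Row 3 of H: [1, -1, -1, 1].
(H·H^T)[0][0] = Σ_j H[0][j]·H[0][j] = (-1)² + (-1)² + (-1)² + (-1)² = 1 + 1 + 1 + 1 = 4.
(H·H^T)[0][3] = Σ_j H[0][j]·H[3][j] = (-1)·(1) + (-1)·(-1) + (-1)·(-1) + (-1)·(1) = -1 + 1 + 1 + -1 = 0.
So rows 0 and 3 are orthogonal; the diagonal entry equals n = 4.

(0,0) entry = 4; (0,3) entry = 0.


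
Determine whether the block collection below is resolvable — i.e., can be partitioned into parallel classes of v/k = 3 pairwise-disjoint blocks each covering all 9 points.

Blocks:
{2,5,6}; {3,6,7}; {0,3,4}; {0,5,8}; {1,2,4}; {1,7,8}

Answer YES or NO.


v = 9, block size k = 3, number of blocks = 6.
For resolvability, blocks must partition into parallel classes of size v/k = 3.
Total blocks must therefore be a multiple of 3: 6 = 3·2 + 0 ⇒ divisible ✓.
Greedy packing gives 2 candidate class(es). Each should be a full parallel class (size 3, covers all 9 points).
  Class 1 (3 blocks): {2,5,6}; {0,3,4}; {1,7,8}. Points covered: [0, 1, 2, 3, 4, 5, 6, 7, 8].
  Class 2 (3 blocks): {3,6,7}; {0,5,8}; {1,2,4}. Points covered: [0, 1, 2, 3, 4, 5, 6, 7, 8].
All classes full (size 3)? YES. All classes cover every point? YES.
Resolvable? YES.

YES


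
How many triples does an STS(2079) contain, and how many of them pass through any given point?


An STS(v) is a 2-(v, 3, 1) BIBD: block size k = 3, λ = 1.
Replication: r(k − 1) = λ(v − 1) ⇒ r·2 = 2079 − 1 = 2078 ⇒ r = 1039.
Block count: b = v(v − 1)/6 = 2079·2078/6 = 4320162/6 = 720027.
(Check via bk = vr: 720027·3 = 2160081 = 2079·1039 = 2160081 ✓.)

r = 1039, b = 720027.


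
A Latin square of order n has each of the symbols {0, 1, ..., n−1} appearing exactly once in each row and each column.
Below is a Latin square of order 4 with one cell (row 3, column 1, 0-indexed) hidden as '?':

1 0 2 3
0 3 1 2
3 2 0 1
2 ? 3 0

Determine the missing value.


Row 3 contains symbols [0, 2, 3] — missing [1].
Column 1 contains symbols [0, 2, 3] — missing [1].
The missing symbol must appear in both missing sets; intersection = [1].
Therefore the hidden value is 1.

Missing value = 1.


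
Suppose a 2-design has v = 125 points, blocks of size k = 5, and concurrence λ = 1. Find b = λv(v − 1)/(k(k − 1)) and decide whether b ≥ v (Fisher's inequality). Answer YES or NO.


r = λ(v − 1)/(k − 1) = 1·124/4 = 31.
b = vr/k = 125·31/5 = 775.
Fisher's inequality: b ≥ v ⇔ 775 ≥ 125? YES.

YES


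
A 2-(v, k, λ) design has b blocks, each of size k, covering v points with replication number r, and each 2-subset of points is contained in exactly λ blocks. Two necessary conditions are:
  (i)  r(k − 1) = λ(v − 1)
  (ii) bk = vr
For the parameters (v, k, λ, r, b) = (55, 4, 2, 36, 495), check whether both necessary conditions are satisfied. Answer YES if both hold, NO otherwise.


Condition (i): r(k − 1) = 36·3 = 108; λ(v − 1) = 2·54 = 108. Match? YES.
Condition (ii): bk = 495·4 = 1980; vr = 55·36 = 1980. Match? YES.
Both conditions hold? YES.

YES


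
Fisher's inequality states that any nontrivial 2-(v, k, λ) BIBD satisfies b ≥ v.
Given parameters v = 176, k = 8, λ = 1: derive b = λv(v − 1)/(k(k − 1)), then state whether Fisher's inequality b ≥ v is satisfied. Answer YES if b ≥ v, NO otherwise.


b = λv(v − 1)/(k(k − 1)) = 1·176·175/(8·7) = 30800/56 = 550.
Compare with v = 176: b ≥ v, so Fisher's inequality holds.

YES


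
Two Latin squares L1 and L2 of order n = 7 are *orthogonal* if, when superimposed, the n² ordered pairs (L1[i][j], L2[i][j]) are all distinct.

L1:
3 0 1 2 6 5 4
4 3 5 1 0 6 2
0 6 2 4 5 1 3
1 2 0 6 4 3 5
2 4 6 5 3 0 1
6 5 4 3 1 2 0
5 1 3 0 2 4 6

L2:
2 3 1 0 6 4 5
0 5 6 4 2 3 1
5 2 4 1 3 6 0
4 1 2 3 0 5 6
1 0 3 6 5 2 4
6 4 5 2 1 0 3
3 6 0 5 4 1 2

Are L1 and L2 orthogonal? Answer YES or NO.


Form the n² = 49 superimposed pairs (L1[i][j], L2[i][j]), row by row (rows and columns indexed from 0):
row 0: (3,2) (0,3) (1,1) (2,0) (6,6) (5,4) (4,5)
row 1: (4,0) (3,5) (5,6) (1,4) (0,2) (6,3) (2,1)
row 2: (0,5) (6,2) (2,4) (4,1) (5,3) (1,6) (3,0)
row 3: (1,4) (2,1) (0,2) (6,3) (4,0) (3,5) (5,6)
row 4: (2,1) (4,0) (6,3) (5,6) (3,5) (0,2) (1,4)
row 5: (6,6) (5,4) (4,5) (3,2) (1,1) (2,0) (0,3)
row 6: (5,3) (1,6) (3,0) (0,5) (2,4) (4,1) (6,2)
Orthogonality requires all 49 pairs distinct.
But the pair (1,4) repeats: cell (1,3) has L1 = 1, L2 = 4, and cell (3,0) has L1 = 1, L2 = 4.
A repeated pair means some other pair never occurs (only 21 distinct pairs out of 49), so the squares are not orthogonal.
Conclusion: NO.

NO


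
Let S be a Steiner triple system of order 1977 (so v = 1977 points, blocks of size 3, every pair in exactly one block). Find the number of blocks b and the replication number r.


An STS(v) is a 2-(v, 3, 1) BIBD: block size k = 3, λ = 1.
Replication: r(k − 1) = λ(v − 1) ⇒ r·2 = 1977 − 1 = 1976 ⇒ r = 988.
Block count: bk = vr ⇒ b·3 = 1977·988 = 1953276 ⇒ b = 651092.
(Check via b = v(v − 1)/6 = 1977·1976/6 = 3906552/6 = 651092.)

r = 988, b = 651092.


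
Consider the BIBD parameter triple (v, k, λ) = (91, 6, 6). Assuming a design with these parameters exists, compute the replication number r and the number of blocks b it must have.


Any 2-(v, k, λ) BIBD satisfies two necessary conditions:
  (i)  Each point sits in r blocks, and counting incidences through any fixed point gives r(k − 1) = λ(v − 1), so r = λ(v − 1)/(k − 1).
  (ii) Total incidences bk = vr, so b = vr/k.
Step 1: r = λ(v − 1)/(k − 1) = 6·(91 − 1)/(6 − 1) = 6·90/5 = 540/5 = 108.
Step 2: b = vr/k = 91·108/6 = 9828/6 = 1638.
Check integrality: r = 108 ∈ Z ✓, b = 1638 ∈ Z ✓.
(These identities are necessary conditions: they determine r and b for any design with these parameters, but do not by themselves prove that one exists.)

r = 108, b = 1638.


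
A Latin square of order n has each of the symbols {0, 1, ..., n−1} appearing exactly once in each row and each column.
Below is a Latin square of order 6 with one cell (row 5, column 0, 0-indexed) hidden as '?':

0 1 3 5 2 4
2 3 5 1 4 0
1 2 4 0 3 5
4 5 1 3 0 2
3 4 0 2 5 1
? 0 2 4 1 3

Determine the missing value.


Row 5 contains symbols [0, 1, 2, 3, 4] — missing [5].
Column 0 contains symbols [0, 1, 2, 3, 4] — missing [5].
The missing symbol must appear in both missing sets; intersection = [5].
Therefore the hidden value is 5.

Missing value = 5.


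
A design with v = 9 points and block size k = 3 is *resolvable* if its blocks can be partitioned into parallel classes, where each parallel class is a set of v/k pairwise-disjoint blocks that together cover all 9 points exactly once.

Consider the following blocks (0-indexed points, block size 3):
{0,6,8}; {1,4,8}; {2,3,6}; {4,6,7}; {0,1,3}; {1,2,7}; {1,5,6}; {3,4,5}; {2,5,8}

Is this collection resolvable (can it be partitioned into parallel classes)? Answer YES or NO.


v = 9, block size k = 3, number of blocks = 9.
For resolvability, blocks must partition into parallel classes of size v/k = 3.
Total blocks must therefore be a multiple of 3: 9 = 3·3 + 0 ⇒ divisible ✓.
Consider block {1,4,8}. The only other block(s) in the collection disjoint from it are {2,3,6} — just 1 block(s). Any parallel class containing {1,4,8} would need 2 other blocks each disjoint from it, so no parallel class of size 3 can contain {1,4,8}.
Since every block must belong to some parallel class in a resolution, the collection cannot be partitioned into parallel classes.
Resolvable? NO.

NO


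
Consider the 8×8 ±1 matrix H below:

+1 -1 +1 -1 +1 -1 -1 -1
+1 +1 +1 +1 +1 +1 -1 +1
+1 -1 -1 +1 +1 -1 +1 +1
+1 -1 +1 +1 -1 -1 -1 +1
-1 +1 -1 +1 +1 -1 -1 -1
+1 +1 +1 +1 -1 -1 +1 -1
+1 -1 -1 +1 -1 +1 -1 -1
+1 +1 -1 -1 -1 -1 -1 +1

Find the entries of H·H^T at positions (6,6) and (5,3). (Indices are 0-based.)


Row 3 of H: [1, -1, 1, 1, -1, -1, -1, 1].
Row 5 of H: [1, 1, 1, 1, -1, -1, 1, -1].
Row 6 of H: [1, -1, -1, 1, -1, 1, -1, -1].
(H·H^T)[6][6] = Σ_j H[6][j]·H[6][j] = (1)² + (-1)² + (-1)² + (1)² + (-1)² + (1)² + (-1)² + (-1)² = 1 + 1 + 1 + 1 + 1 + 1 + 1 + 1 = 8.
(H·H^T)[5][3] = Σ_j H[5][j]·H[3][j] = (1)·(1) + (1)·(-1) + (1)·(1) + (1)·(1) + (-1)·(-1) + (-1)·(-1) + (1)·(-1) + (-1)·(1) = 1 + -1 + 1 + 1 + 1 + 1 + -1 + -1 = 2.
Rows 5 and 3 are not orthogonal (dot product = 2 ≠ 0), so H is not a Hadamard matrix.

(6,6) entry = 8; (5,3) entry = 2.


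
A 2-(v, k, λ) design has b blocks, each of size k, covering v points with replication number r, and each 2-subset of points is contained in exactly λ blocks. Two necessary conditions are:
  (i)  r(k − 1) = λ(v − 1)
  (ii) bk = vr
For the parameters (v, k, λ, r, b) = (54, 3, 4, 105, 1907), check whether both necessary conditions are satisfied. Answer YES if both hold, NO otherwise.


Condition (i): r(k − 1) = 105·2 = 210; λ(v − 1) = 4·53 = 212. Match? NO.
Condition (ii): bk = 1907·3 = 5721; vr = 54·105 = 5670. Match? NO.
Both conditions hold? NO.

NO


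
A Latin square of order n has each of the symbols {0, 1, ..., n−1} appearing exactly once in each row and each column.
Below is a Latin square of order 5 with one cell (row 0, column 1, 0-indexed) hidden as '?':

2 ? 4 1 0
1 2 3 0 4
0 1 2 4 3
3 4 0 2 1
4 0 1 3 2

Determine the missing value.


Row 0 contains symbols [0, 1, 2, 4] — missing [3].
Column 1 contains symbols [0, 1, 2, 4] — missing [3].
The missing symbol must appear in both missing sets; intersection = [3].
Therefore the hidden value is 3.

Missing value = 3.


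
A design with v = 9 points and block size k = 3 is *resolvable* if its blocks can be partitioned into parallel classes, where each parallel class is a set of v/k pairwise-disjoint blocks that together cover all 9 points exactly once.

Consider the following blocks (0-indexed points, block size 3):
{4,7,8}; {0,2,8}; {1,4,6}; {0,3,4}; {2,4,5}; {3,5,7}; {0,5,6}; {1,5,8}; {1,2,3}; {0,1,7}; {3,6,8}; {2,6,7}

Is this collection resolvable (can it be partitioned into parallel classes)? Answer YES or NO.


v = 9, block size k = 3, number of blocks = 12.
For resolvability, blocks must partition into parallel classes of size v/k = 3.
Total blocks must therefore be a multiple of 3: 12 = 3·4 + 0 ⇒ divisible ✓.
Greedy packing gives 4 candidate class(es). Each should be a full parallel class (size 3, covers all 9 points).
  Class 1 (3 blocks): {4,7,8}; {0,5,6}; {1,2,3}. Points covered: [0, 1, 2, 3, 4, 5, 6, 7, 8].
  Class 2 (3 blocks): {0,2,8}; {1,4,6}; {3,5,7}. Points covered: [0, 1, 2, 3, 4, 5, 6, 7, 8].
  Class 3 (3 blocks): {0,3,4}; {1,5,8}; {2,6,7}. Points covered: [0, 1, 2, 3, 4, 5, 6, 7, 8].
  Class 4 (3 blocks): {2,4,5}; {0,1,7}; {3,6,8}. Points covered: [0, 1, 2, 3, 4, 5, 6, 7, 8].
All classes full (size 3)? YES. All classes cover every point? YES.
Resolvable? YES.

YES


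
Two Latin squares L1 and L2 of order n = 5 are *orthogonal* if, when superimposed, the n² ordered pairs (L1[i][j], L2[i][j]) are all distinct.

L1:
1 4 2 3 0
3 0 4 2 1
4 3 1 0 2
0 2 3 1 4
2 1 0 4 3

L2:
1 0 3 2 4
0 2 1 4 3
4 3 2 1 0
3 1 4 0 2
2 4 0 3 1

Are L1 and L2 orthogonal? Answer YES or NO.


Form the n² = 25 superimposed pairs (L1[i][j], L2[i][j]), row by row (rows and columns indexed from 0):
row 0: (1,1) (4,0) (2,3) (3,2) (0,4)
row 1: (3,0) (0,2) (4,1) (2,4) (1,3)
row 2: (4,4) (3,3) (1,2) (0,1) (2,0)
row 3: (0,3) (2,1) (3,4) (1,0) (4,2)
row 4: (2,2) (1,4) (0,0) (4,3) (3,1)
Orthogonality requires all 25 pairs distinct.
Check by first coordinate: for each symbol s of L1, list the L2 entries in the n cells where L1 = s; they must all differ.
  L1 = 0: L2 entries (in reading order) 4, 2, 1, 3, 0 — all 5 distinct ✓
  L1 = 1: L2 entries (in reading order) 1, 3, 2, 0, 4 — all 5 distinct ✓
  L1 = 2: L2 entries (in reading order) 3, 4, 0, 1, 2 — all 5 distinct ✓
  L1 = 3: L2 entries (in reading order) 2, 0, 3, 4, 1 — all 5 distinct ✓
  L1 = 4: L2 entries (in reading order) 0, 1, 4, 2, 3 — all 5 distinct ✓
Every symbol of L1 meets every symbol of L2 exactly once, so all 25 pairs are distinct (25 of 25).
Conclusion: YES.

YES


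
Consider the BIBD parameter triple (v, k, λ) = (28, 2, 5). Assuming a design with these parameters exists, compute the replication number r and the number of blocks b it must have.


Any 2-(v, k, λ) BIBD satisfies two necessary conditions:
  (i)  Each point sits in r blocks, and counting incidences through any fixed point gives r(k − 1) = λ(v − 1), so r = λ(v − 1)/(k − 1).
  (ii) Total incidences bk = vr, so b = vr/k.
Step 1: r = λ(v − 1)/(k − 1) = 5·(28 − 1)/(2 − 1) = 5·27/1 = 135/1 = 135.
Step 2: b = vr/k = 28·135/2 = 3780/2 = 1890.
Check integrality: r = 135 ∈ Z ✓, b = 1890 ∈ Z ✓.
(These identities are necessary conditions: they determine r and b for any design with these parameters, but do not by themselves prove that one exists.)

r = 135, b = 1890.


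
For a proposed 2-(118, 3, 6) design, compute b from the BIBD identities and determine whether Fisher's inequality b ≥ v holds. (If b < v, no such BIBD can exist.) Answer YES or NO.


b = λv(v − 1)/(k(k − 1)) = 6·118·117/(3·2) = 82836/6 = 13806.
Compare with v = 118: b ≥ v, so Fisher's inequality holds.

YES


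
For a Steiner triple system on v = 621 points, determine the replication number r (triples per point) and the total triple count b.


An STS(v) is a 2-(v, 3, 1) BIBD: block size k = 3, λ = 1.
Replication: r(k − 1) = λ(v − 1) ⇒ r·2 = 621 − 1 = 620 ⇒ r = 310.
Block count: b = v(v − 1)/6 = 621·620/6 = 385020/6 = 64170.

r = 310, b = 64170.


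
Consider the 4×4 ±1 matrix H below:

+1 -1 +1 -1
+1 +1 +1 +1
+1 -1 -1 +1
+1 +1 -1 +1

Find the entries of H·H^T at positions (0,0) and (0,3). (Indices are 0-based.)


Row 0 of H: [1, -1, 1, -1].
Row 3 of H: [1, 1, -1, 1].
(H·H^T)[0][0] = Σ_j H[0][j]·H[0][j] = (1)² + (-1)² + (1)² + (-1)² = 1 + 1 + 1 + 1 = 4.
(H·H^T)[0][3] = Σ_j H[0][j]·H[3][j] = (1)·(1) + (-1)·(1) + (1)·(-1) + (-1)·(1) = 1 + -1 + -1 + -1 = -2.
Rows 0 and 3 are not orthogonal (dot product = -2 ≠ 0), so H is not a Hadamard matrix.

(0,0) entry = 4; (0,3) entry = -2.


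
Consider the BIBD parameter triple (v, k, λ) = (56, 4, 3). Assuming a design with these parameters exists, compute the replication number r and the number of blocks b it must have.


Any 2-(v, k, λ) BIBD satisfies two necessary conditions:
  (i)  Each point sits in r blocks, and counting incidences through any fixed point gives r(k − 1) = λ(v − 1), so r = λ(v − 1)/(k − 1).
  (ii) Total incidences bk = vr, so b = vr/k.
Step 1: r = λ(v − 1)/(k − 1) = 3·(56 − 1)/(4 − 1) = 3·55/3 = 165/3 = 55.
Step 2: b = vr/k = 56·55/4 = 3080/4 = 770.
Check integrality: r = 55 ∈ Z ✓, b = 770 ∈ Z ✓.
(These identities are necessary conditions: they determine r and b for any design with these parameters, but do not by themselves prove that one exists.)

r = 55, b = 770.


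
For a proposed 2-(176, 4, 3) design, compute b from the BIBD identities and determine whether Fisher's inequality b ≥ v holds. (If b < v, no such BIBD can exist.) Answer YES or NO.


r = λ(v − 1)/(k − 1) = 3·175/3 = 175.
b = vr/k = 176·175/4 = 7700.
Fisher's inequality: b ≥ v ⇔ 7700 ≥ 176? YES.

YES


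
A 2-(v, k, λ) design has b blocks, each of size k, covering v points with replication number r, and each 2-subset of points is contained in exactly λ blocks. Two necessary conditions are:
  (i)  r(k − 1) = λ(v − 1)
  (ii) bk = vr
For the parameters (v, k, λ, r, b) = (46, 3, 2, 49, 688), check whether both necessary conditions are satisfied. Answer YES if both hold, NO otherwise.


Condition (i): r(k − 1) = 49·2 = 98; λ(v − 1) = 2·45 = 90. Match? NO.
Condition (ii): bk = 688·3 = 2064; vr = 46·49 = 2254. Match? NO.
Both conditions hold? NO.

NO


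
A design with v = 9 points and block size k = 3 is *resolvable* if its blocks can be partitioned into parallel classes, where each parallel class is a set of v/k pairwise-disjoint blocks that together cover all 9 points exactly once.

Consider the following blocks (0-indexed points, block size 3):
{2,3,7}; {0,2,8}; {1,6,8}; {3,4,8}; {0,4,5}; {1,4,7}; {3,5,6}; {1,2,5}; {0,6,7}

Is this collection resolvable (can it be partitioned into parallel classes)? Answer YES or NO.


v = 9, block size k = 3, number of blocks = 9.
For resolvability, blocks must partition into parallel classes of size v/k = 3.
Total blocks must therefore be a multiple of 3: 9 = 3·3 + 0 ⇒ divisible ✓.
Greedy packing gives 3 candidate class(es). Each should be a full parallel class (size 3, covers all 9 points).
  Class 1 (3 blocks): {2,3,7}; {1,6,8}; {0,4,5}. Points covered: [0, 1, 2, 3, 4, 5, 6, 7, 8].
  Class 2 (3 blocks): {0,2,8}; {1,4,7}; {3,5,6}. Points covered: [0, 1, 2, 3, 4, 5, 6, 7, 8].
  Class 3 (3 blocks): {3,4,8}; {1,2,5}; {0,6,7}. Points covered: [0, 1, 2, 3, 4, 5, 6, 7, 8].
All classes full (size 3)? YES. All classes cover every point? YES.
Resolvable? YES.

YES


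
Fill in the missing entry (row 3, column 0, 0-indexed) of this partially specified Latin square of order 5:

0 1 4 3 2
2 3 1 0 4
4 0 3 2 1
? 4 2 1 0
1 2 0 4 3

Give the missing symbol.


Row 3 contains symbols [0, 1, 2, 4] — missing [3].
Column 0 contains symbols [0, 1, 2, 4] — missing [3].
The missing symbol must appear in both missing sets; intersection = [3].
Therefore the hidden value is 3.

Missing value = 3.


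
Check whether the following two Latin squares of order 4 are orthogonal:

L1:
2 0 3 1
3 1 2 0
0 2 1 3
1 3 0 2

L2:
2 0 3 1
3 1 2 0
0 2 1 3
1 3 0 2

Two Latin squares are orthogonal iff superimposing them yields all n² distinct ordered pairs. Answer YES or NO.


Form the n² = 16 superimposed pairs (L1[i][j], L2[i][j]), row by row (rows and columns indexed from 0):
row 0: (2,2) (0,0) (3,3) (1,1)
row 1: (3,3) (1,1) (2,2) (0,0)
row 2: (0,0) (2,2) (1,1) (3,3)
row 3: (1,1) (3,3) (0,0) (2,2)
Orthogonality requires all 16 pairs distinct.
But the pair (3,3) repeats: cell (0,2) has L1 = 3, L2 = 3, and cell (1,0) has L1 = 3, L2 = 3.
A repeated pair means some other pair never occurs (only 4 distinct pairs out of 16), so the squares are not orthogonal.
Conclusion: NO.

NO


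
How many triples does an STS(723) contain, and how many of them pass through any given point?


An STS(v) is a 2-(v, 3, 1) BIBD: block size k = 3, λ = 1.
Replication: r(k − 1) = λ(v − 1) ⇒ r·2 = 723 − 1 = 722 ⇒ r = 361.
Block count: b = v(v − 1)/6 = 723·722/6 = 522006/6 = 87001.

r = 361, b = 87001.


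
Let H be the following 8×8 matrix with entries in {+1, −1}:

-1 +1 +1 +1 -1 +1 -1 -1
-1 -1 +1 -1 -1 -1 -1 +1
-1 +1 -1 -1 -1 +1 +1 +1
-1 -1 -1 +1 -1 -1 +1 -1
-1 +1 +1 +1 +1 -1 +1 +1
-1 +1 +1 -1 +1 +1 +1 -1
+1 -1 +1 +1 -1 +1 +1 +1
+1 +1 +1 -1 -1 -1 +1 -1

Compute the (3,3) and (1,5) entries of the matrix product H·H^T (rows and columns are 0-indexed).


Row 1 of H: [-1, -1, 1, -1, -1, -1, -1, 1].
Row 3 of H: [-1, -1, -1, 1, -1, -1, 1, -1].
Row 5 of H: [-1, 1, 1, -1, 1, 1, 1, -1].
(H·H^T)[3][3] = Σ_j H[3][j]·H[3][j] = (-1)² + (-1)² + (-1)² + (1)² + (-1)² + (-1)² + (1)² + (-1)² = 1 + 1 + 1 + 1 + 1 + 1 + 1 + 1 = 8.
(H·H^T)[1][5] = Σ_j H[1][j]·H[5][j] = (-1)·(-1) + (-1)·(1) + (1)·(1) + (-1)·(-1) + (-1)·(1) + (-1)·(1) + (-1)·(1) + (1)·(-1) = 1 + -1 + 1 + 1 + -1 + -1 + -1 + -1 = -2.
Rows 1 and 5 are not orthogonal (dot product = -2 ≠ 0), so H is not a Hadamard matrix.

(3,3) entry = 8; (1,5) entry = -2.


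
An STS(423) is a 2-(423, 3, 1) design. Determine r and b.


An STS(v) is a 2-(v, 3, 1) BIBD: block size k = 3, λ = 1.
Replication: r(k − 1) = λ(v − 1) ⇒ r·2 = 423 − 1 = 422 ⇒ r = 211.
Block count: bk = vr ⇒ b·3 = 423·211 = 89253 ⇒ b = 29751.
(Check via b = v(v − 1)/6 = 423·422/6 = 178506/6 = 29751.)

r = 211, b = 29751.


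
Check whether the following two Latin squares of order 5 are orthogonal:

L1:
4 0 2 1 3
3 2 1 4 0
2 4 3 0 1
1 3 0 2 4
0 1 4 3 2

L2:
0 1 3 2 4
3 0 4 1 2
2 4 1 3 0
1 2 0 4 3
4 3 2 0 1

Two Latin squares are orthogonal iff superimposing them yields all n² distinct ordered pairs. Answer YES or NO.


Form the n² = 25 superimposed pairs (L1[i][j], L2[i][j]), row by row (rows and columns indexed from 0):
row 0: (4,0) (0,1) (2,3) (1,2) (3,4)
row 1: (3,3) (2,0) (1,4) (4,1) (0,2)
row 2: (2,2) (4,4) (3,1) (0,3) (1,0)
row 3: (1,1) (3,2) (0,0) (2,4) (4,3)
row 4: (0,4) (1,3) (4,2) (3,0) (2,1)
Orthogonality requires all 25 pairs distinct.
Check by first coordinate: for each symbol s of L1, list the L2 entries in the n cells where L1 = s; they must all differ.
  L1 = 0: L2 entries (in reading order) 1, 2, 3, 0, 4 — all 5 distinct ✓
  L1 = 1: L2 entries (in reading order) 2, 4, 0, 1, 3 — all 5 distinct ✓
  L1 = 2: L2 entries (in reading order) 3, 0, 2, 4, 1 — all 5 distinct ✓
  L1 = 3: L2 entries (in reading order) 4, 3, 1, 2, 0 — all 5 distinct ✓
  L1 = 4: L2 entries (in reading order) 0, 1, 4, 3, 2 — all 5 distinct ✓
Every symbol of L1 meets every symbol of L2 exactly once, so all 25 pairs are distinct (25 of 25).
Conclusion: YES.

YES


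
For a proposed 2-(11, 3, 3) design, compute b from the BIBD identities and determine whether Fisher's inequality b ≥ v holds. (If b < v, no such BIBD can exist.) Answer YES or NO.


r = λ(v − 1)/(k − 1) = 3·10/2 = 15.
b = vr/k = 11·15/3 = 55.
Fisher's inequality: b ≥ v ⇔ 55 ≥ 11? YES.

YES


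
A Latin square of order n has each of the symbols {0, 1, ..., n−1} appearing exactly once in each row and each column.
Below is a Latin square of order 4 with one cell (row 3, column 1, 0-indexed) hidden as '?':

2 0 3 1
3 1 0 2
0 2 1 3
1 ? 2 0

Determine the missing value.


Row 3 contains symbols [0, 1, 2] — missing [3].
Column 1 contains symbols [0, 1, 2] — missing [3].
The missing symbol must appear in both missing sets; intersection = [3].
Therefore the hidden value is 3.

Missing value = 3.


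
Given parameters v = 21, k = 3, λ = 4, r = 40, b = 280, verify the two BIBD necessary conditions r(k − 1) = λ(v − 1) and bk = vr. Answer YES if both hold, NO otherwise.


Condition (i): r(k − 1) = 40·2 = 80; λ(v − 1) = 4·20 = 80. Match? YES.
Condition (ii): bk = 280·3 = 840; vr = 21·40 = 840. Match? YES.
Both conditions hold? YES.

YES


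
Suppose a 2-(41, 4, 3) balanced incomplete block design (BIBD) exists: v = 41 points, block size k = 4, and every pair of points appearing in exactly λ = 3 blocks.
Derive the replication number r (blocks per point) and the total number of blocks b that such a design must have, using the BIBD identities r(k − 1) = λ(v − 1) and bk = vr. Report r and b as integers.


Any 2-(v, k, λ) BIBD satisfies two necessary conditions:
  (i)  Each point sits in r blocks, and counting incidences through any fixed point gives r(k − 1) = λ(v − 1), so r = λ(v − 1)/(k − 1).
  (ii) Total incidences bk = vr, so b = vr/k.
Step 1: r = λ(v − 1)/(k − 1) = 3·(41 − 1)/(4 − 1) = 3·40/3 = 120/3 = 40.
Step 2: b = vr/k = 41·40/4 = 1640/4 = 410.
Check integrality: r = 40 ∈ Z ✓, b = 410 ∈ Z ✓.
(These identities are necessary conditions: they determine r and b for any design with these parameters, but do not by themselves prove that one exists.)

r = 40, b = 410.


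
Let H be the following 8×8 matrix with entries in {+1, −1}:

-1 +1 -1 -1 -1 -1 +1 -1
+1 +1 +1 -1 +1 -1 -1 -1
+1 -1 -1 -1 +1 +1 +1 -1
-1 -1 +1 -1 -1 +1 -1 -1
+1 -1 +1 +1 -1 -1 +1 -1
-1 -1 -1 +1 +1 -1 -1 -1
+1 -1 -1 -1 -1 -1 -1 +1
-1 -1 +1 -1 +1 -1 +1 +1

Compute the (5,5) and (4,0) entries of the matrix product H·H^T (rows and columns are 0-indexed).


Row 0 of H: [-1, 1, -1, -1, -1, -1, 1, -1].
Row 4 of H: [1, -1, 1, 1, -1, -1, 1, -1].
Row 5 of H: [-1, -1, -1, 1, 1, -1, -1, -1].
(H·H^T)[5][5] = Σ_j H[5][j]·H[5][j] = (-1)² + (-1)² + (-1)² + (1)² + (1)² + (-1)² + (-1)² + (-1)² = 1 + 1 + 1 + 1 + 1 + 1 + 1 + 1 = 8.
(H·H^T)[4][0] = Σ_j H[4][j]·H[0][j] = (1)·(-1) + (-1)·(1) + (1)·(-1) + (1)·(-1) + (-1)·(-1) + (-1)·(-1) + (1)·(1) + (-1)·(-1) = -1 + -1 + -1 + -1 + 1 + 1 + 1 + 1 = 0.
So rows 4 and 0 are orthogonal; the diagonal entry equals n = 8.

(5,5) entry = 8; (4,0) entry = 0.


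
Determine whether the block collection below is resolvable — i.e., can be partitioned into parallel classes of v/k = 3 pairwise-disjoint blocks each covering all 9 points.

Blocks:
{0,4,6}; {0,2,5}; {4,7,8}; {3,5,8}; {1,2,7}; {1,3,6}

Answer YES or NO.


v = 9, block size k = 3, number of blocks = 6.
For resolvability, blocks must partition into parallel classes of size v/k = 3.
Total blocks must therefore be a multiple of 3: 6 = 3·2 + 0 ⇒ divisible ✓.
Greedy packing gives 2 candidate class(es). Each should be a full parallel class (size 3, covers all 9 points).
  Class 1 (3 blocks): {0,4,6}; {3,5,8}; {1,2,7}. Points covered: [0, 1, 2, 3, 4, 5, 6, 7, 8].
  Class 2 (3 blocks): {0,2,5}; {4,7,8}; {1,3,6}. Points covered: [0, 1, 2, 3, 4, 5, 6, 7, 8].
All classes full (size 3)? YES. All classes cover every point? YES.
Resolvable? YES.

YES


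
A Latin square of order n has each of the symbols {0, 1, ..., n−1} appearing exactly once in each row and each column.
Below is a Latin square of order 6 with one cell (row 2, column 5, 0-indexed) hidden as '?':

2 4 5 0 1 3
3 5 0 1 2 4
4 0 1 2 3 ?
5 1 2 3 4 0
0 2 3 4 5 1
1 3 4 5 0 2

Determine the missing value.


Row 2 contains symbols [0, 1, 2, 3, 4] — missing [5].
Column 5 contains symbols [0, 1, 2, 3, 4] — missing [5].
The missing symbol must appear in both missing sets; intersection = [5].
Therefore the hidden value is 5.

Missing value = 5.


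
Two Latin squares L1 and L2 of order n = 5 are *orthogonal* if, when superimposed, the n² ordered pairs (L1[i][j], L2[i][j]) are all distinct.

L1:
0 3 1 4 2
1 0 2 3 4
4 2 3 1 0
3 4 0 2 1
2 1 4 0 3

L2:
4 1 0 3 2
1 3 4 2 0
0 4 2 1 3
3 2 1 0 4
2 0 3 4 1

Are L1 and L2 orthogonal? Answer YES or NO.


Form the n² = 25 superimposed pairs (L1[i][j], L2[i][j]), row by row (rows and columns indexed from 0):
row 0: (0,4) (3,1) (1,0) (4,3) (2,2)
row 1: (1,1) (0,3) (2,4) (3,2) (4,0)
row 2: (4,0) (2,4) (3,2) (1,1) (0,3)
row 3: (3,3) (4,2) (0,1) (2,0) (1,4)
row 4: (2,2) (1,0) (4,3) (0,4) (3,1)
Orthogonality requires all 25 pairs distinct.
But the pair (4,0) repeats: cell (1,4) has L1 = 4, L2 = 0, and cell (2,0) has L1 = 4, L2 = 0.
A repeated pair means some other pair never occurs (only 15 distinct pairs out of 25), so the squares are not orthogonal.
Conclusion: NO.

NO


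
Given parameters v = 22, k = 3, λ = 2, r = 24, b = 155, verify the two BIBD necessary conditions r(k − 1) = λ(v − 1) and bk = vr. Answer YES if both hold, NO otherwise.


Condition (i): r(k − 1) = 24·2 = 48; λ(v − 1) = 2·21 = 42. Match? NO.
Condition (ii): bk = 155·3 = 465; vr = 22·24 = 528. Match? NO.
Both conditions hold? NO.

NO


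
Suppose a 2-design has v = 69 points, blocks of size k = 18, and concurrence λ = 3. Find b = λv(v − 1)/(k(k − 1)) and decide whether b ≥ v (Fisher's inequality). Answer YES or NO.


r = λ(v − 1)/(k − 1) = 3·68/17 = 12.
b = vr/k = 69·12/18 = 46.
Fisher's inequality: b ≥ v ⇔ 46 ≥ 69? NO.

NO


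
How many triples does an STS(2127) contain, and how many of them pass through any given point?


An STS(v) is a 2-(v, 3, 1) BIBD: block size k = 3, λ = 1.
Replication: r(k − 1) = λ(v − 1) ⇒ r·2 = 2127 − 1 = 2126 ⇒ r = 1063.
Block count: b = v(v − 1)/6 = 2127·2126/6 = 4522002/6 = 753667.
(Check via bk = vr: 753667·3 = 2261001 = 2127·1063 = 2261001 ✓.)

r = 1063, b = 753667.


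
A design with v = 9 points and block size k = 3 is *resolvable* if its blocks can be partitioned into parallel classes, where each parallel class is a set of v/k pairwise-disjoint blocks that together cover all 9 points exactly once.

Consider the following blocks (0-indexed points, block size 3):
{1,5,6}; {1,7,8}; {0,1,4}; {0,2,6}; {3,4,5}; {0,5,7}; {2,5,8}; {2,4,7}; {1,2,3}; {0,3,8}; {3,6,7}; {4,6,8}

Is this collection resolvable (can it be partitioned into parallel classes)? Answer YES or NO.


v = 9, block size k = 3, number of blocks = 12.
For resolvability, blocks must partition into parallel classes of size v/k = 3.
Total blocks must therefore be a multiple of 3: 12 = 3·4 + 0 ⇒ divisible ✓.
Greedy packing gives 4 candidate class(es). Each should be a full parallel class (size 3, covers all 9 points).
  Class 1 (3 blocks): {1,5,6}; {2,4,7}; {0,3,8}. Points covered: [0, 1, 2, 3, 4, 5, 6, 7, 8].
  Class 2 (3 blocks): {1,7,8}; {0,2,6}; {3,4,5}. Points covered: [0, 1, 2, 3, 4, 5, 6, 7, 8].
  Class 3 (3 blocks): {0,1,4}; {2,5,8}; {3,6,7}. Points covered: [0, 1, 2, 3, 4, 5, 6, 7, 8].
  Class 4 (3 blocks): {0,5,7}; {1,2,3}; {4,6,8}. Points covered: [0, 1, 2, 3, 4, 5, 6, 7, 8].
All classes full (size 3)? YES. All classes cover every point? YES.
Resolvable? YES.

YES
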